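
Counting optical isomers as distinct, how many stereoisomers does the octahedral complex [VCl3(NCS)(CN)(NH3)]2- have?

5

The six octahedral sites form three mutually perpendicular trans pairs.
Working through the distinct placements yields 4 geometric isomers: Cl mer (3 arrangements); Cl fac (chiral).
One of these lacks any improper symmetry element and so occurs as an enantiomeric pair, giving 4 + 1 = 5 stereoisomers in total.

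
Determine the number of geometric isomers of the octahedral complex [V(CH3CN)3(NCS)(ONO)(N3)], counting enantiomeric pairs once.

4

An octahedron has six vertices in three trans pairs; every non-trans pair is cis.
There are 4 geometric isomers: CH3CN mer (3 arrangements); CH3CN fac (chiral).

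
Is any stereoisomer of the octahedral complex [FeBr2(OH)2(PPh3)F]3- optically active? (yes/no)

The six octahedral sites form three mutually perpendicular trans pairs.
Working through the distinct placements yields 6 geometric isomers: Br trans, OH cis; Br trans, OH trans; Br cis, OH cis (3 arrangements, 2 chiral); Br cis, OH trans.
Of these, 2 lack any improper symmetry element and so occur as enantiomeric pairs, giving 6 + 2 = 8 stereoisomers in total.

yes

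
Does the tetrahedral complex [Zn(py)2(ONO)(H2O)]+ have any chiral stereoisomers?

no

In a tetrahedral complex all four positions are equivalent and every pair of ligands is adjacent — there is no cis/trans distinction.
Only one geometric arrangement is possible.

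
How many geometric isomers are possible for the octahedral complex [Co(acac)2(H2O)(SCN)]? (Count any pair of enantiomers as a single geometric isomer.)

2

Each acac is bidentate and must span two cis positions.
The distinct arrangements are (2 in all): H2O and SCN mutually trans; H2O and SCN mutually cis (chiral).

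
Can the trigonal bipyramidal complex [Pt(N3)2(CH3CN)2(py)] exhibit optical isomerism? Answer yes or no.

A trigonal bipyramid has two axial and three equatorial sites, which are chemically inequivalent.
Placing the ligands in turn and identifying arrangements related by rotation or reflection leaves 5 distinct geometric isomers.
One of these lacks any improper symmetry element and so occurs as an enantiomeric pair, giving 5 + 1 = 6 stereoisomers in total.

yes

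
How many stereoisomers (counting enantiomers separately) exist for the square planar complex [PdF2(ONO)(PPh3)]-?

Working through the distinct placements yields 2 geometric isomers: F cis; F trans.
Each arrangement has an internal mirror plane or centre of symmetry, so none is chiral.

2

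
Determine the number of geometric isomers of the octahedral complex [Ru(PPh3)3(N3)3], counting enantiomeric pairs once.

2

The six octahedral sites form three mutually perpendicular trans pairs.
The distinct arrangements are (2 in all): PPh3 mer; PPh3 fac.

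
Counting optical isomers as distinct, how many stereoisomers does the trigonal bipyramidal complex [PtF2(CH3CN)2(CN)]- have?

Exhaustive case analysis gives 5 geometric isomers.
One of these lacks any improper symmetry element and so occurs as an enantiomeric pair, giving 5 + 1 = 6 stereoisomers in total.

6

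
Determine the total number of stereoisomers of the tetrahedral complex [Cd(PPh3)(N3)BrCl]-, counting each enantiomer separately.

2

In a tetrahedral complex all four positions are equivalent and every pair of ligands is adjacent — there is no cis/trans distinction.
Only one geometric arrangement is possible; it has no improper symmetry element, so it exists as a pair of enantiomers (2 stereoisomers).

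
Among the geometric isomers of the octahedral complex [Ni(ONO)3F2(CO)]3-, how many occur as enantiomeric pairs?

Systematic placement gives 3 geometric isomers: ONO mer, F cis; ONO mer, F trans; ONO fac, F cis.
Each arrangement has an internal mirror plane or centre of symmetry, so none is chiral.

0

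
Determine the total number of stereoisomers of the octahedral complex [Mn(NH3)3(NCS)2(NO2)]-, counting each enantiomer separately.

The six octahedral sites form three mutually perpendicular trans pairs.
Systematic placement gives 3 geometric isomers: NH3 mer, NCS trans; NH3 fac, NCS cis; NH3 mer, NCS cis.
Each arrangement has an internal mirror plane or centre of symmetry, so none is chiral.

3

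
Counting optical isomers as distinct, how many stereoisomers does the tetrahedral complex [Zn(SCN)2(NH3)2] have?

1

Only one geometric arrangement is possible.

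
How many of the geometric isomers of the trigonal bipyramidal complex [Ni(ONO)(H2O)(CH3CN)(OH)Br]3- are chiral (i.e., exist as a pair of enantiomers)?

10

In a trigonal bipyramid the two axial positions differ from the three equatorial ones.
Systematic enumeration (placing each ligand type in turn and discarding arrangements equivalent by rotation or reflection) gives 10 geometric isomers.
Of these, 10 lack any improper symmetry element and so occur as enantiomeric pairs, giving 10 + 10 = 20 stereoisomers in total.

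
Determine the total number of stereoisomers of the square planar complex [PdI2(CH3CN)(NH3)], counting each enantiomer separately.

There are 2 geometric isomers: I cis; I trans.
Each arrangement has an internal mirror plane or centre of symmetry, so none is chiral.

2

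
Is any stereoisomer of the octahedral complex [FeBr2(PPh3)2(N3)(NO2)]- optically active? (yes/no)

yes

In an octahedral complex each vertex has one trans partner and four cis neighbours.
The distinct arrangements are (6 in all): Br trans, PPh3 trans; Br trans, PPh3 cis; Br cis, PPh3 trans; Br cis, PPh3 cis (3 arrangements, 2 chiral).
Of these, 2 lack any improper symmetry element and so occur as enantiomeric pairs, giving 6 + 2 = 8 stereoisomers in total.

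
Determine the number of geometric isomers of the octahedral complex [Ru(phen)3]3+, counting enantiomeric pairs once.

1

Each phen is bidentate and must span two cis positions.
Only one geometric arrangement is possible; it has no improper symmetry element, so it exists as a pair of enantiomers (2 stereoisomers).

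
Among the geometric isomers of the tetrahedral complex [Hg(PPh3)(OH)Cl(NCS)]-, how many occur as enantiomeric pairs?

All four vertices of a tetrahedron are equivalent and mutually adjacent, so cis/trans isomerism cannot arise.
Only one geometric arrangement is possible; it has no improper symmetry element, so it exists as a pair of enantiomers (2 stereoisomers).

1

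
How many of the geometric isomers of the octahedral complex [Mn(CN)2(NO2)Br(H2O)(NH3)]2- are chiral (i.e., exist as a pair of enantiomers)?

6

The six octahedral sites form three mutually perpendicular trans pairs.
Exhaustive case analysis gives 9 geometric isomers.
Of these, 6 lack any improper symmetry element and so occur as enantiomeric pairs, giving 9 + 6 = 15 stereoisomers in total.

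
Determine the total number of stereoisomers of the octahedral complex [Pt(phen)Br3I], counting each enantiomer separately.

In an octahedral complex each vertex has one trans partner and four cis neighbours.
Each phen is bidentate and must span two cis positions.
Working through the distinct placements yields 2 geometric isomers: Br mer; Br fac.
Each arrangement has an internal mirror plane or centre of symmetry, so none is chiral.

2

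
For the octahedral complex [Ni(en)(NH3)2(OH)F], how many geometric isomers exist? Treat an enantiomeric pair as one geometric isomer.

An octahedron has six vertices in three trans pairs; every non-trans pair is cis.
Each en is bidentate and must span two cis positions.
Working through the distinct placements yields 4 geometric isomers: NH3 cis (3 arrangements, 2 chiral); NH3 trans.

4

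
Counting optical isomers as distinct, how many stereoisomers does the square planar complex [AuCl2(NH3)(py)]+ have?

2

A square has two trans pairs of vertices; adjacent vertices are cis.
Working through the distinct placements yields 2 geometric isomers: Cl cis; Cl trans.
Each arrangement has an internal mirror plane or centre of symmetry, so none is chiral.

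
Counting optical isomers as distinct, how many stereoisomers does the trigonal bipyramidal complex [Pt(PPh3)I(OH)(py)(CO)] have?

20

Exhaustive case analysis gives 10 geometric isomers.
Of these, 10 lack any improper symmetry element and so occur as enantiomeric pairs, giving 10 + 10 = 20 stereoisomers in total.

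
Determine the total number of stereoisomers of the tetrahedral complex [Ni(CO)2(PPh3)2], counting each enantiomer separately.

All four vertices of a tetrahedron are equivalent and mutually adjacent, so cis/trans isomerism cannot arise.
Only one geometric arrangement is possible.

1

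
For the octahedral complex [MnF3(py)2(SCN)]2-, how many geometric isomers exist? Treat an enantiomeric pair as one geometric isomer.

In an octahedral complex each vertex has one trans partner and four cis neighbours.
Systematic placement gives 3 geometric isomers: F mer, py trans; F mer, py cis; F fac, py cis.

3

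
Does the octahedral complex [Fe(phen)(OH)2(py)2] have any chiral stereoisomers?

In an octahedral complex each vertex has one trans partner and four cis neighbours.
Each phen is bidentate and must span two cis positions.
There are 3 geometric isomers: OH trans, py cis; OH cis, py trans; OH cis, py cis (chiral).
One of these lacks any improper symmetry element and so occurs as an enantiomeric pair, giving 3 + 1 = 4 stereoisomers in total.

yes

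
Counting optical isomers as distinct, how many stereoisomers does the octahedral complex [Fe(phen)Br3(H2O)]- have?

An octahedron has six vertices in three trans pairs; every non-trans pair is cis.
Each phen is bidentate and must span two cis positions.
Systematic placement gives 2 geometric isomers: Br mer; Br fac.
Each arrangement has an internal mirror plane or centre of symmetry, so none is chiral.

2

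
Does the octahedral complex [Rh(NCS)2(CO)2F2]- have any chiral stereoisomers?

yes

In an octahedral complex each vertex has one trans partner and four cis neighbours.
Working through the distinct placements yields 5 geometric isomers: NCS trans, CO trans, F trans; NCS cis, CO trans, F cis; NCS trans, CO cis, F cis; NCS cis, CO cis, F cis (chiral); NCS cis, CO cis, F trans.
One of these lacks any improper symmetry element and so occurs as an enantiomeric pair, giving 5 + 1 = 6 stereoisomers in total.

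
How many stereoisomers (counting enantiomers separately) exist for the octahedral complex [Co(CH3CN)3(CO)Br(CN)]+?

There are 4 geometric isomers: CH3CN mer (3 arrangements); CH3CN fac (chiral).
One of these lacks any improper symmetry element and so occurs as an enantiomeric pair, giving 4 + 1 = 5 stereoisomers in total.

5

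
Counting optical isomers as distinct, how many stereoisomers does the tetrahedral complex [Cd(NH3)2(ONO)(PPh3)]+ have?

All four vertices of a tetrahedron are equivalent and mutually adjacent, so cis/trans isomerism cannot arise.
Only one geometric arrangement is possible.

1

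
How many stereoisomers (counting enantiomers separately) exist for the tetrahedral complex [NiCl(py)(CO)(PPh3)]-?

2

In a tetrahedral complex all four positions are equivalent and every pair of ligands is adjacent — there is no cis/trans distinction.
Only one geometric arrangement is possible; it has no improper symmetry element, so it exists as a pair of enantiomers (2 stereoisomers).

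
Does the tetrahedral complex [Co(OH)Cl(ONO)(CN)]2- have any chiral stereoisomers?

All four vertices of a tetrahedron are equivalent and mutually adjacent, so cis/trans isomerism cannot arise.
Only one geometric arrangement is possible; it has no improper symmetry element, so it exists as a pair of enantiomers (2 stereoisomers).

yes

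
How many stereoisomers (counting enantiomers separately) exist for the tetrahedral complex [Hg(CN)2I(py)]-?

All four vertices of a tetrahedron are equivalent and mutually adjacent, so cis/trans isomerism cannot arise.
Only one geometric arrangement is possible.

1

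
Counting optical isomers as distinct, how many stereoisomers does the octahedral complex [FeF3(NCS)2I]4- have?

The distinct arrangements are (3 in all): F mer, NCS trans; F mer, NCS cis; F fac, NCS cis.
Each arrangement has an internal mirror plane or centre of symmetry, so none is chiral.

3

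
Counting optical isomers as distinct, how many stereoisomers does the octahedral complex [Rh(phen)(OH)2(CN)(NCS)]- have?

6

Each phen is bidentate and must span two cis positions.
The distinct arrangements are (4 in all): OH cis (3 arrangements, 2 chiral); OH trans.
Of these, 2 lack any improper symmetry element and so occur as enantiomeric pairs, giving 4 + 2 = 6 stereoisomers in total.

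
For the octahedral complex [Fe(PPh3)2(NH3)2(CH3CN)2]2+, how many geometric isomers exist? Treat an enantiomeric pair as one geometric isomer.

An octahedron has six vertices in three trans pairs; every non-trans pair is cis.
Systematic placement gives 5 geometric isomers: PPh3 trans, NH3 trans, CH3CN trans; PPh3 cis, NH3 cis, CH3CN trans; PPh3 trans, NH3 cis, CH3CN cis; PPh3 cis, NH3 cis, CH3CN cis (chiral); PPh3 cis, NH3 trans, CH3CN cis.

5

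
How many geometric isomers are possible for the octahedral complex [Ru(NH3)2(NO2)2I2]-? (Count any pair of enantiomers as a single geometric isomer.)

There are 5 geometric isomers: NH3 trans, NO2 trans, I trans; NH3 cis, NO2 cis, I trans; NH3 cis, NO2 trans, I cis; NH3 cis, NO2 cis, I cis (chiral); NH3 trans, NO2 cis, I cis.

5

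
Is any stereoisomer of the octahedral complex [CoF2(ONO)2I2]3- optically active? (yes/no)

In an octahedral complex each vertex has one trans partner and four cis neighbours.
There are 5 geometric isomers: F trans, ONO trans, I trans; F trans, ONO cis, I cis; F cis, ONO trans, I cis; F cis, ONO cis, I cis (chiral); F cis, ONO cis, I trans.
One of these lacks any improper symmetry element and so occurs as an enantiomeric pair, giving 5 + 1 = 6 stereoisomers in total.

yes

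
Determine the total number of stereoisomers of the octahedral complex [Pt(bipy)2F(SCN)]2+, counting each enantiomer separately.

In an octahedral complex each vertex has one trans partner and four cis neighbours.
Each bipy is bidentate and must span two cis positions.
Working through the distinct placements yields 2 geometric isomers: F and SCN mutually trans; F and SCN mutually cis (chiral).
One of these lacks any improper symmetry element and so occurs as an enantiomeric pair, giving 2 + 1 = 3 stereoisomers in total.

3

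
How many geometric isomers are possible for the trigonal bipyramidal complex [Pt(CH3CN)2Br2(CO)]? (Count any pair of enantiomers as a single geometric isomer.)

5

Systematic enumeration (placing each ligand type in turn and discarding arrangements equivalent by rotation or reflection) gives 5 geometric isomers.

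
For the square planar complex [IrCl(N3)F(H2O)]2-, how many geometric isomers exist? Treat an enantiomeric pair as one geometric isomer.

3

There are 3 geometric isomers: (Cl/H2O trans, F/N3 trans); (Cl/N3 trans, F/H2O trans); (Cl/F trans, H2O/N3 trans).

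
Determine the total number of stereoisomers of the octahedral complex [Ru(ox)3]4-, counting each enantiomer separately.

In an octahedral complex each vertex has one trans partner and four cis neighbours.
Each ox is bidentate and must span two cis positions.
Only one geometric arrangement is possible; it has no improper symmetry element, so it exists as a pair of enantiomers (2 stereoisomers).

2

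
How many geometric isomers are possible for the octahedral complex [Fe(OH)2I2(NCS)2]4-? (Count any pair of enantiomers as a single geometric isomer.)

There are 5 geometric isomers: OH trans, I trans, NCS trans; OH cis, I trans, NCS cis; OH trans, I cis, NCS cis; OH cis, I cis, NCS cis (chiral); OH cis, I cis, NCS trans.

5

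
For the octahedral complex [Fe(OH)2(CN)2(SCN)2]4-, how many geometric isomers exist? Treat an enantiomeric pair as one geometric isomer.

An octahedron has six vertices in three trans pairs; every non-trans pair is cis.
The distinct arrangements are (5 in all): OH trans, CN trans, SCN trans; OH cis, CN trans, SCN cis; OH cis, CN cis, SCN trans; OH cis, CN cis, SCN cis (chiral); OH trans, CN cis, SCN cis.

5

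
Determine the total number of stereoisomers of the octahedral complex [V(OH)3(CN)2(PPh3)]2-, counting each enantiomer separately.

3

The distinct arrangements are (3 in all): OH mer, CN trans; OH fac, CN cis; OH mer, CN cis.
Each arrangement has an internal mirror plane or centre of symmetry, so none is chiral.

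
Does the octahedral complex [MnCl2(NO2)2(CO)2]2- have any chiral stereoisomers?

The six octahedral sites form three mutually perpendicular trans pairs.
Working through the distinct placements yields 5 geometric isomers: Cl trans, NO2 trans, CO trans; Cl cis, NO2 cis, CO trans; Cl cis, NO2 trans, CO cis; Cl cis, NO2 cis, CO cis (chiral); Cl trans, NO2 cis, CO cis.
One of these lacks any improper symmetry element and so occurs as an enantiomeric pair, giving 5 + 1 = 6 stereoisomers in total.

yes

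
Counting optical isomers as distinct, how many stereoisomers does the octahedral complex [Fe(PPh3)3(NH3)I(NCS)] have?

5

The distinct arrangements are (4 in all): PPh3 mer (3 arrangements); PPh3 fac (chiral).
One of these lacks any improper symmetry element and so occurs as an enantiomeric pair, giving 4 + 1 = 5 stereoisomers in total.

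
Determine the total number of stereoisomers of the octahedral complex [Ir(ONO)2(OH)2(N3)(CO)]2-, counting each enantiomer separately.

An octahedron has six vertices in three trans pairs; every non-trans pair is cis.
The distinct arrangements are (6 in all): ONO trans, OH trans; ONO cis, OH cis (3 arrangements, 2 chiral); ONO trans, OH cis; ONO cis, OH trans.
Of these, 2 lack any improper symmetry element and so occur as enantiomeric pairs, giving 6 + 2 = 8 stereoisomers in total.

8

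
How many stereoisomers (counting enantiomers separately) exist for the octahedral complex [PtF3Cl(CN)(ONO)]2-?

An octahedron has six vertices in three trans pairs; every non-trans pair is cis.
Systematic placement gives 4 geometric isomers: F mer (3 arrangements); F fac (chiral).
One of these lacks any improper symmetry element and so occurs as an enantiomeric pair, giving 4 + 1 = 5 stereoisomers in total.

5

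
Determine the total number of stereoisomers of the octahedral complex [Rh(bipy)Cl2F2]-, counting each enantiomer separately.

4

The six octahedral sites form three mutually perpendicular trans pairs.
Each bipy is bidentate and must span two cis positions.
Working through the distinct placements yields 3 geometric isomers: Cl trans, F cis; Cl cis, F cis (chiral); Cl cis, F trans.
One of these lacks any improper symmetry element and so occurs as an enantiomeric pair, giving 3 + 1 = 4 stereoisomers in total.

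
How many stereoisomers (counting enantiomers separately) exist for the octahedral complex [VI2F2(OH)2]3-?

6

The six octahedral sites form three mutually perpendicular trans pairs.
There are 5 geometric isomers: I trans, F trans, OH trans; I cis, F trans, OH cis; I cis, F cis, OH trans; I cis, F cis, OH cis (chiral); I trans, F cis, OH cis.
One of these lacks any improper symmetry element and so occurs as an enantiomeric pair, giving 5 + 1 = 6 stereoisomers in total.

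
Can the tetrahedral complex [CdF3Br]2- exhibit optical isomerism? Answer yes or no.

Only one geometric arrangement is possible.

no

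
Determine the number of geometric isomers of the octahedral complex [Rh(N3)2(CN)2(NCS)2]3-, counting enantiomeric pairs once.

The six octahedral sites form three mutually perpendicular trans pairs.
Systematic placement gives 5 geometric isomers: N3 trans, CN trans, NCS trans; N3 cis, CN trans, NCS cis; N3 cis, CN cis, NCS trans; N3 cis, CN cis, NCS cis (chiral); N3 trans, CN cis, NCS cis.

5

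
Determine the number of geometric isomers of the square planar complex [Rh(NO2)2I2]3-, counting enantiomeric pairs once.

A square has two trans pairs of vertices; adjacent vertices are cis.
There are 2 geometric isomers: NO2 cis; NO2 trans.

2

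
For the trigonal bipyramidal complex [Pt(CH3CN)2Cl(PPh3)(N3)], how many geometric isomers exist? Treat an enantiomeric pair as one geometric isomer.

In a trigonal bipyramid the two axial positions differ from the three equatorial ones.
Exhaustive case analysis gives 7 geometric isomers.

7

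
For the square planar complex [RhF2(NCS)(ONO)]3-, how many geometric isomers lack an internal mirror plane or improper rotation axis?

Working through the distinct placements yields 2 geometric isomers: F cis; F trans.
Each arrangement has an internal mirror plane or centre of symmetry, so none is chiral.

0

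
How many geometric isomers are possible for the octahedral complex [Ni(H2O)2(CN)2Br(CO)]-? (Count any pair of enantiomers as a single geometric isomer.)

In an octahedral complex each vertex has one trans partner and four cis neighbours.
The distinct arrangements are (6 in all): H2O trans, CN cis; H2O cis, CN cis (3 arrangements, 2 chiral); H2O trans, CN trans; H2O cis, CN trans.

6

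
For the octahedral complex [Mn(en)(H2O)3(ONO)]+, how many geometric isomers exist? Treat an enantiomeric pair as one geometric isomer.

2

Each en is bidentate and must span two cis positions.
Working through the distinct placements yields 2 geometric isomers: H2O mer; H2O fac.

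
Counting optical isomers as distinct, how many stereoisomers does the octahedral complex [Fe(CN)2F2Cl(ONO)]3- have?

8

An octahedron has six vertices in three trans pairs; every non-trans pair is cis.
Systematic placement gives 6 geometric isomers: CN trans, F cis; CN trans, F trans; CN cis, F cis (3 arrangements, 2 chiral); CN cis, F trans.
Of these, 2 lack any improper symmetry element and so occur as enantiomeric pairs, giving 6 + 2 = 8 stereoisomers in total.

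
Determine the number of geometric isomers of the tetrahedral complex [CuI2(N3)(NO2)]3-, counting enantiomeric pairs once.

All four vertices of a tetrahedron are equivalent and mutually adjacent, so cis/trans isomerism cannot arise.
Only one geometric arrangement is possible.

1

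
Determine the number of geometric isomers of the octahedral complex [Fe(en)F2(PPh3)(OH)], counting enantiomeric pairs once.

An octahedron has six vertices in three trans pairs; every non-trans pair is cis.
Each en is bidentate and must span two cis positions.
The distinct arrangements are (4 in all): F trans; F cis (3 arrangements, 2 chiral).

4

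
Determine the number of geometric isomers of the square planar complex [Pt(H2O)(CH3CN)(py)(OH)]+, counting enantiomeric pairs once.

Working through the distinct placements yields 3 geometric isomers: (CH3CN/OH trans, H2O/py trans); (CH3CN/py trans, H2O/OH trans); (CH3CN/H2O trans, OH/py trans).

3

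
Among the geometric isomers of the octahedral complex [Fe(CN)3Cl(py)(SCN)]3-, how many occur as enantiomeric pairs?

1

The six octahedral sites form three mutually perpendicular trans pairs.
Working through the distinct placements yields 4 geometric isomers: CN mer (3 arrangements); CN fac (chiral).
One of these lacks any improper symmetry element and so occurs as an enantiomeric pair, giving 4 + 1 = 5 stereoisomers in total.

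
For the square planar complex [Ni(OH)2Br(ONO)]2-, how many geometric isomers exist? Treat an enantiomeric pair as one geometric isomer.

2

A square has two trans pairs of vertices; adjacent vertices are cis.
The distinct arrangements are (2 in all): OH cis; OH trans.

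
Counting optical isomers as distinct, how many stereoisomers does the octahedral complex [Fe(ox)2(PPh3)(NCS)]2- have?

3

In an octahedral complex each vertex has one trans partner and four cis neighbours.
Each ox is bidentate and must span two cis positions.
Systematic placement gives 2 geometric isomers: PPh3 and NCS mutually trans; PPh3 and NCS mutually cis (chiral).
One of these lacks any improper symmetry element and so occurs as an enantiomeric pair, giving 2 + 1 = 3 stereoisomers in total.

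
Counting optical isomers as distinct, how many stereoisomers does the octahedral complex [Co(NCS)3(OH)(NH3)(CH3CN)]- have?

5

The six octahedral sites form three mutually perpendicular trans pairs.
There are 4 geometric isomers: NCS mer (3 arrangements); NCS fac (chiral).
One of these lacks any improper symmetry element and so occurs as an enantiomeric pair, giving 4 + 1 = 5 stereoisomers in total.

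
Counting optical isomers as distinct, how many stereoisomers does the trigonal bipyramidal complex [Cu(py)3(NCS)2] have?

In a trigonal bipyramid the two axial positions differ from the three equatorial ones.
There are 3 geometric isomers: NCS both axial; NCS one axial, one equatorial; NCS both equatorial.
Each arrangement has an internal mirror plane or centre of symmetry, so none is chiral.

3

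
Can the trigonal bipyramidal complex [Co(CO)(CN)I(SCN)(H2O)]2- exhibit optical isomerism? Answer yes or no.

Placing the ligands in turn and identifying arrangements related by rotation or reflection leaves 10 distinct geometric isomers.
Of these, 10 lack any improper symmetry element and so occur as enantiomeric pairs, giving 10 + 10 = 20 stereoisomers in total.

yes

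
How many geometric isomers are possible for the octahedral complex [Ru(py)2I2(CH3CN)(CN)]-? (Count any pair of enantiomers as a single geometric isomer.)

6

In an octahedral complex each vertex has one trans partner and four cis neighbours.
The distinct arrangements are (6 in all): py trans, I trans; py cis, I cis (3 arrangements, 2 chiral); py trans, I cis; py cis, I trans.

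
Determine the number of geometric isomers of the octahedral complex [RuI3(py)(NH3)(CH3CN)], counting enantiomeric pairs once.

4

An octahedron has six vertices in three trans pairs; every non-trans pair is cis.
The distinct arrangements are (4 in all): I mer (3 arrangements); I fac (chiral).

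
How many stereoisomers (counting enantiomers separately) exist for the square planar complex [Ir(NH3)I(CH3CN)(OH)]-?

3

Working through the distinct placements yields 3 geometric isomers: (CH3CN/NH3 trans, I/OH trans); (CH3CN/OH trans, I/NH3 trans); (CH3CN/I trans, NH3/OH trans).
Each arrangement has an internal mirror plane or centre of symmetry, so none is chiral.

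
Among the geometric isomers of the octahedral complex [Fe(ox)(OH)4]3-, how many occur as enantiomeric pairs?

0

The six octahedral sites form three mutually perpendicular trans pairs.
Each ox is bidentate and must span two cis positions.
Only one geometric arrangement is possible.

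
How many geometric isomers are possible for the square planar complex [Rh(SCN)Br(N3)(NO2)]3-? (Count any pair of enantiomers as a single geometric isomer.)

3

There are 3 geometric isomers: (Br/NO2 trans, N3/SCN trans); (Br/SCN trans, N3/NO2 trans); (Br/N3 trans, NO2/SCN trans).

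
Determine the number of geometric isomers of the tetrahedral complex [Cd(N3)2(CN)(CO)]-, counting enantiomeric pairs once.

1

All four vertices of a tetrahedron are equivalent and mutually adjacent, so cis/trans isomerism cannot arise.
Only one geometric arrangement is possible.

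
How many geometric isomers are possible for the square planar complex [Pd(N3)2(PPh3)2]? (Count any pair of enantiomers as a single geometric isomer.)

A square has two trans pairs of vertices; adjacent vertices are cis.
Working through the distinct placements yields 2 geometric isomers: N3 cis; N3 trans.

2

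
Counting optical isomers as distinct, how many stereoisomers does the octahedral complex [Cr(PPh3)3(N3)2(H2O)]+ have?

3

In an octahedral complex each vertex has one trans partner and four cis neighbours.
Working through the distinct placements yields 3 geometric isomers: PPh3 mer, N3 cis; PPh3 mer, N3 trans; PPh3 fac, N3 cis.
Each arrangement has an internal mirror plane or centre of symmetry, so none is chiral.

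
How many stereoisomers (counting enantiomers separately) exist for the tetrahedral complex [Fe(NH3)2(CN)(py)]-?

All four vertices of a tetrahedron are equivalent and mutually adjacent, so cis/trans isomerism cannot arise.
Only one geometric arrangement is possible.

1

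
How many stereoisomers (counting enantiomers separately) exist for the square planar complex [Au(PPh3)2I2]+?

The distinct arrangements are (2 in all): PPh3 cis; PPh3 trans.
Each arrangement has an internal mirror plane or centre of symmetry, so none is chiral.

2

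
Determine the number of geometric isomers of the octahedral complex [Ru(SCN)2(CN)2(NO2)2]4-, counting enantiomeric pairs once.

An octahedron has six vertices in three trans pairs; every non-trans pair is cis.
Working through the distinct placements yields 5 geometric isomers: SCN trans, CN trans, NO2 trans; SCN cis, CN trans, NO2 cis; SCN trans, CN cis, NO2 cis; SCN cis, CN cis, NO2 cis (chiral); SCN cis, CN cis, NO2 trans.

5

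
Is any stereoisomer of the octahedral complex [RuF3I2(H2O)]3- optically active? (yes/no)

no

An octahedron has six vertices in three trans pairs; every non-trans pair is cis.
Systematic placement gives 3 geometric isomers: F mer, I trans; F mer, I cis; F fac, I cis.
Each arrangement has an internal mirror plane or centre of symmetry, so none is chiral.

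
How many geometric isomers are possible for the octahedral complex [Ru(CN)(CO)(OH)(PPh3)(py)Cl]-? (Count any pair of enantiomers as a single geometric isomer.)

15

An octahedron has six vertices in three trans pairs; every non-trans pair is cis.
Exhaustive case analysis gives 15 geometric isomers.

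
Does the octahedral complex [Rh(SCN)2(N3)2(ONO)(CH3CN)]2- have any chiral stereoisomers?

yes

The distinct arrangements are (6 in all): SCN trans, N3 cis; SCN cis, N3 cis (3 arrangements, 2 chiral); SCN trans, N3 trans; SCN cis, N3 trans.
Of these, 2 lack any improper symmetry element and so occur as enantiomeric pairs, giving 6 + 2 = 8 stereoisomers in total.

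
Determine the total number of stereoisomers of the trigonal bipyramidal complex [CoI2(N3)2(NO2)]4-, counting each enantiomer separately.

Systematic enumeration (placing each ligand type in turn and discarding arrangements equivalent by rotation or reflection) gives 5 geometric isomers.
One of these lacks any improper symmetry element and so occurs as an enantiomeric pair, giving 5 + 1 = 6 stereoisomers in total.

6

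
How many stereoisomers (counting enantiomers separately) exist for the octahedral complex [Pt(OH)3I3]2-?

2

In an octahedral complex each vertex has one trans partner and four cis neighbours.
The distinct arrangements are (2 in all): OH mer; OH fac.
Each arrangement has an internal mirror plane or centre of symmetry, so none is chiral.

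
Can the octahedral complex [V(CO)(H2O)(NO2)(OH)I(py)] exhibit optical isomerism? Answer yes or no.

yes

The six octahedral sites form three mutually perpendicular trans pairs.
Systematic enumeration (placing each ligand type in turn and discarding arrangements equivalent by rotation or reflection) gives 15 geometric isomers.
Of these, 15 lack any improper symmetry element and so occur as enantiomeric pairs, giving 15 + 15 = 30 stereoisomers in total.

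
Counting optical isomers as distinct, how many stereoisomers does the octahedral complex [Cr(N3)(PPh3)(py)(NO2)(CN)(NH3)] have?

30

In an octahedral complex each vertex has one trans partner and four cis neighbours.
Systematic enumeration (placing each ligand type in turn and discarding arrangements equivalent by rotation or reflection) gives 15 geometric isomers.
Of these, 15 lack any improper symmetry element and so occur as enantiomeric pairs, giving 15 + 15 = 30 stereoisomers in total.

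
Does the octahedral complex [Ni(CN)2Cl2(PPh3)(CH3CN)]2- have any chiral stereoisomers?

The distinct arrangements are (6 in all): CN cis, Cl cis (3 arrangements, 2 chiral); CN cis, Cl trans; CN trans, Cl cis; CN trans, Cl trans.
Of these, 2 lack any improper symmetry element and so occur as enantiomeric pairs, giving 6 + 2 = 8 stereoisomers in total.

yes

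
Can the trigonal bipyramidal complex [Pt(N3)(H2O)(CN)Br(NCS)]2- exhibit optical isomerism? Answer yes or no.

A trigonal bipyramid has two axial and three equatorial sites, which are chemically inequivalent.
Systematic enumeration (placing each ligand type in turn and discarding arrangements equivalent by rotation or reflection) gives 10 geometric isomers.
Of these, 10 lack any improper symmetry element and so occur as enantiomeric pairs, giving 10 + 10 = 20 stereoisomers in total.

yes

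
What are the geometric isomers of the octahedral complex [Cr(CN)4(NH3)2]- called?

cis and trans

The six octahedral sites form three mutually perpendicular trans pairs.
There are 2 geometric isomers: NH3 trans; NH3 cis.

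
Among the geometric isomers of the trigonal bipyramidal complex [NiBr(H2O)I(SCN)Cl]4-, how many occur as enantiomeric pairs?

10

A trigonal bipyramid has two axial and three equatorial sites, which are chemically inequivalent.
Exhaustive case analysis gives 10 geometric isomers.
Of these, 10 lack any improper symmetry element and so occur as enantiomeric pairs, giving 10 + 10 = 20 stereoisomers in total.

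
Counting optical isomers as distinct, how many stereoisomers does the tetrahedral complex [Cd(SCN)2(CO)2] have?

1

All four vertices of a tetrahedron are equivalent and mutually adjacent, so cis/trans isomerism cannot arise.
Only one geometric arrangement is possible.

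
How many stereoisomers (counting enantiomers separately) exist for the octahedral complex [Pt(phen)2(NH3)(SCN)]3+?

3

The six octahedral sites form three mutually perpendicular trans pairs.
Each phen is bidentate and must span two cis positions.
There are 2 geometric isomers: NH3 and SCN mutually trans; NH3 and SCN mutually cis (chiral).
One of these lacks any improper symmetry element and so occurs as an enantiomeric pair, giving 2 + 1 = 3 stereoisomers in total.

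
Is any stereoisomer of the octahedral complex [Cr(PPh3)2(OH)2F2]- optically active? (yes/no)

yes

The six octahedral sites form three mutually perpendicular trans pairs.
Systematic placement gives 5 geometric isomers: PPh3 trans, OH trans, F trans; PPh3 cis, OH cis, F trans; PPh3 trans, OH cis, F cis; PPh3 cis, OH cis, F cis (chiral); PPh3 cis, OH trans, F cis.
One of these lacks any improper symmetry element and so occurs as an enantiomeric pair, giving 5 + 1 = 6 stereoisomers in total.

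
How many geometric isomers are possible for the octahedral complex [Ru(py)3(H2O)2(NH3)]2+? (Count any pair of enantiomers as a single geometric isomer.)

In an octahedral complex each vertex has one trans partner and four cis neighbours.
Working through the distinct placements yields 3 geometric isomers: py mer, H2O trans; py mer, H2O cis; py fac, H2O cis.

3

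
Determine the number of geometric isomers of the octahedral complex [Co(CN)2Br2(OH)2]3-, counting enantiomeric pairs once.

5

The six octahedral sites form three mutually perpendicular trans pairs.
Systematic placement gives 5 geometric isomers: CN trans, Br trans, OH trans; CN cis, Br trans, OH cis; CN cis, Br cis, OH trans; CN cis, Br cis, OH cis (chiral); CN trans, Br cis, OH cis.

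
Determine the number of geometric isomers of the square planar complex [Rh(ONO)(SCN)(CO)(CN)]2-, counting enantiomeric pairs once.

3

In a square planar complex each vertex has one trans partner and two cis neighbours.
Systematic placement gives 3 geometric isomers: (CN/ONO trans, CO/SCN trans); (CN/SCN trans, CO/ONO trans); (CN/CO trans, ONO/SCN trans).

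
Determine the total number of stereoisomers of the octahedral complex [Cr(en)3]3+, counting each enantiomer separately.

The six octahedral sites form three mutually perpendicular trans pairs.
Each en is bidentate and must span two cis positions.
Only one geometric arrangement is possible; it has no improper symmetry element, so it exists as a pair of enantiomers (2 stereoisomers).

2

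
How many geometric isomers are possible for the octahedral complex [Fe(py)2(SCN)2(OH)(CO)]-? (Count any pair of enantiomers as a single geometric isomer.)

An octahedron has six vertices in three trans pairs; every non-trans pair is cis.
The distinct arrangements are (6 in all): py trans, SCN trans; py cis, SCN cis (3 arrangements, 2 chiral); py trans, SCN cis; py cis, SCN trans.

6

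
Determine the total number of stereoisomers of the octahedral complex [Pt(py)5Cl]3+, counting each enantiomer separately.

1

Only one geometric arrangement is possible.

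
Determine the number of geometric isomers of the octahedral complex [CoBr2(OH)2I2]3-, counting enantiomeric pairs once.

5

Systematic placement gives 5 geometric isomers: Br trans, OH trans, I trans; Br trans, OH cis, I cis; Br cis, OH trans, I cis; Br cis, OH cis, I cis (chiral); Br cis, OH cis, I trans.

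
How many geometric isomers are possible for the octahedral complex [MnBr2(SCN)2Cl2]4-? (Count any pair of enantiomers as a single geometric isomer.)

5

In an octahedral complex each vertex has one trans partner and four cis neighbours.
Working through the distinct placements yields 5 geometric isomers: Br trans, SCN trans, Cl trans; Br trans, SCN cis, Cl cis; Br cis, SCN trans, Cl cis; Br cis, SCN cis, Cl cis (chiral); Br cis, SCN cis, Cl trans.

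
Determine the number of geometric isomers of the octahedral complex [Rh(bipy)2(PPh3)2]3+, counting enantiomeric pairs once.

In an octahedral complex each vertex has one trans partner and four cis neighbours.
Each bipy is bidentate and must span two cis positions.
There are 2 geometric isomers: PPh3 trans; PPh3 cis (chiral).

2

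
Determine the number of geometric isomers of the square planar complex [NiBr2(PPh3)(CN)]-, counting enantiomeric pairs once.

2

A square has two trans pairs of vertices; adjacent vertices are cis.
Systematic placement gives 2 geometric isomers: Br cis; Br trans.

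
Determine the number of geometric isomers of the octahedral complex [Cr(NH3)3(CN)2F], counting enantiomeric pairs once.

In an octahedral complex each vertex has one trans partner and four cis neighbours.
The distinct arrangements are (3 in all): NH3 mer, CN trans; NH3 mer, CN cis; NH3 fac, CN cis.

3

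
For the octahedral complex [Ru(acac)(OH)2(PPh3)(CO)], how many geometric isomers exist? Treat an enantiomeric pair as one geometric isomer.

4

An octahedron has six vertices in three trans pairs; every non-trans pair is cis.
Each acac is bidentate and must span two cis positions.
There are 4 geometric isomers: OH cis (3 arrangements, 2 chiral); OH trans.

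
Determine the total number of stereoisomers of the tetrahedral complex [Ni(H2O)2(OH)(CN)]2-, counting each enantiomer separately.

Only one geometric arrangement is possible.

1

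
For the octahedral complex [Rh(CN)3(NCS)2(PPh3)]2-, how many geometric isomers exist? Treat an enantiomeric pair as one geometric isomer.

3

The six octahedral sites form three mutually perpendicular trans pairs.
There are 3 geometric isomers: CN mer, NCS cis; CN mer, NCS trans; CN fac, NCS cis.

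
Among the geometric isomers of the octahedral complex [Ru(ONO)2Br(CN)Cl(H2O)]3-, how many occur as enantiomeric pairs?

In an octahedral complex each vertex has one trans partner and four cis neighbours.
Placing the ligands in turn and identifying arrangements related by rotation or reflection leaves 9 distinct geometric isomers.
Of these, 6 lack any improper symmetry element and so occur as enantiomeric pairs, giving 9 + 6 = 15 stereoisomers in total.

6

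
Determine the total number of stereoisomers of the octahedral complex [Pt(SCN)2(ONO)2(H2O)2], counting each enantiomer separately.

An octahedron has six vertices in three trans pairs; every non-trans pair is cis.
The distinct arrangements are (5 in all): SCN trans, ONO trans, H2O trans; SCN cis, ONO cis, H2O trans; SCN trans, ONO cis, H2O cis; SCN cis, ONO cis, H2O cis (chiral); SCN cis, ONO trans, H2O cis.
One of these lacks any improper symmetry element and so occurs as an enantiomeric pair, giving 5 + 1 = 6 stereoisomers in total.

6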